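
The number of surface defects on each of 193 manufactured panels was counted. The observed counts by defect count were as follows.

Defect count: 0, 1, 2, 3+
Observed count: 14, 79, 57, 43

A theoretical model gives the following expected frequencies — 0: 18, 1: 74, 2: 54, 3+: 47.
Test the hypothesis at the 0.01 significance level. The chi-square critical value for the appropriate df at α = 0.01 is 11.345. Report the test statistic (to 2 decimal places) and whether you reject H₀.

cat         O        E   (O−E)²/E
0          14       18      0.889
1          79       74      0.338
2          57       54      0.167
3+         43       47      0.340
Sum = 1.73
df = 3. Since 1.73 < 11.345, we do not reject H₀.

1.73; do not reject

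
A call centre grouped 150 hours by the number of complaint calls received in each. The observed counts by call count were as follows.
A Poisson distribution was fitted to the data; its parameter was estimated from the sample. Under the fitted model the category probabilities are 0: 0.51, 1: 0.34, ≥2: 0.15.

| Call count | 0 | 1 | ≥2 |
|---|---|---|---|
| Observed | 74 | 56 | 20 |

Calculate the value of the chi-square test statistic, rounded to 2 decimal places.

0.85

Expected counts E_i = n·p_i: 150×0.51 = 76.5, 150×0.34 = 51, 150×0.15 = 22.5.
cat         O        E   (O−E)²/E
0          74     76.5      0.082
1          56       51      0.490
≥2         20     22.5      0.278
Sum = 0.85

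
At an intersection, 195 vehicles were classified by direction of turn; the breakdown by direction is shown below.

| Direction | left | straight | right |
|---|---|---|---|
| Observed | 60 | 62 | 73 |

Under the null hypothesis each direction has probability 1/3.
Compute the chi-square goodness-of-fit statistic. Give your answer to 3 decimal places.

Under H₀ each category has probability 1/3, so each expected count is 195/3 = 65.
cat           O        E   (O−E)²/E
left         60       65     0.3846
straight     62       65     0.1385
right        73       65     0.9846
Sum = 1.508

1.508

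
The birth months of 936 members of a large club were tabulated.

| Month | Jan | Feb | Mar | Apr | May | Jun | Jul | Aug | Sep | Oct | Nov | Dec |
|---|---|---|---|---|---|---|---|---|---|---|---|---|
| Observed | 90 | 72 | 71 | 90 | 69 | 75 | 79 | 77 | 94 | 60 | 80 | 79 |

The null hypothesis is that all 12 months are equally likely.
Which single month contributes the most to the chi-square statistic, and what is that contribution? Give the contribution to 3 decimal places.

Oct, 4.154

Under H₀ each category has probability 1/12, so each expected count is 936/12 = 78.
cat         O        E   (O−E)²/E
Jan        90       78     1.8462
Feb        72       78     0.4615
Mar        71       78     0.6282
Apr        90       78     1.8462
May        69       78     1.0385
Jun        75       78     0.1154
Jul        79       78     0.0128
Aug        77       78     0.0128
Sep        94       78     3.2821
Oct        60       78     4.1538
Nov        80       78     0.0513
Dec        79       78     0.0128
The largest term is for Oct: 4.154.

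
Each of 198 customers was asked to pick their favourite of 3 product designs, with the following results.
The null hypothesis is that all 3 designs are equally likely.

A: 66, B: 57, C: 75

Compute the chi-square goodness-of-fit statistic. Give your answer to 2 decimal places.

2.45

Under H₀ each category has probability 1/3, so each expected count is 198/3 = 66.
χ² = (66−66)²/66 + (57−66)²/66 + (75−66)²/66
   = 0.000 + 1.227 + 1.227
Sum = 2.45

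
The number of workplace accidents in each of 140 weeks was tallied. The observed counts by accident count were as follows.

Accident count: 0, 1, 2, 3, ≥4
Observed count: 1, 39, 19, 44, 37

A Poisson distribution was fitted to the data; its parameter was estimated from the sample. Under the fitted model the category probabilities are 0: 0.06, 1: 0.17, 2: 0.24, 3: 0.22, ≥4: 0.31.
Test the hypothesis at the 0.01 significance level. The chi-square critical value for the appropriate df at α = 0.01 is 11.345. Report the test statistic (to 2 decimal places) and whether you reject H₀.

29.17; reject

Expected counts E_i = n·p_i: 140×0.06 = 8.4, 140×0.17 = 23.8, 140×0.24 = 33.6, 140×0.22 = 30.8, 140×0.31 = 43.4.
χ² = (1−8.4)²/8.4 + (39−23.8)²/23.8 + (19−33.6)²/33.6 + (44−30.8)²/30.8 + (37−43.4)²/43.4
   = 6.519 + 9.708 + 6.344 + 5.657 + 0.944
Sum = 29.17
df = 3. Since 29.17 > 11.345, we reject H₀.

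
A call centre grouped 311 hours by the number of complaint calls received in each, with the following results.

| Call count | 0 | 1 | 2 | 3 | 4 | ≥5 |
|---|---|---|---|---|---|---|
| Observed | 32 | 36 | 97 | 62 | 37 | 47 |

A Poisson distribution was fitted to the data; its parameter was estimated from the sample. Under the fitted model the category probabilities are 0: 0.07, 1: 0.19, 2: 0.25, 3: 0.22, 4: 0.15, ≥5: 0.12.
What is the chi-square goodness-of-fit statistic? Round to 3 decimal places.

Expected counts E_i = n·p_i: 311×0.07 = 21.77, 311×0.19 = 59.09, 311×0.25 = 77.75, 311×0.22 = 68.42, 311×0.15 = 46.65, 311×0.12 = 37.32.
cat         O        E   (O−E)²/E
0          32    21.77     4.8072
1          36    59.09     9.0226
2          97    77.75     4.7661
3          62    68.42     0.6024
4          37    46.65     1.9962
≥5         47    37.32     2.5108
Sum = 23.705

23.705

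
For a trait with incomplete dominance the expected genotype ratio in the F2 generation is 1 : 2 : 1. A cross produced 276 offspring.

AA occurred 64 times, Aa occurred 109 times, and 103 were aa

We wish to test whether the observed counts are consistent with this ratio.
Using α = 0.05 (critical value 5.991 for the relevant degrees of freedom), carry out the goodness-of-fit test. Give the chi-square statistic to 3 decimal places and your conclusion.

Ratio total = 4. Expected counts: 276×1/4 = 69, 276×2/4 = 138, 276×1/4 = 69.
χ² = (64−69)²/69 + (109−138)²/138 + (103−69)²/69
   = 0.3623 + 6.0942 + 16.7536
Sum = 23.210
df = 2. Since 23.210 > 5.991, we reject H₀.

23.210; reject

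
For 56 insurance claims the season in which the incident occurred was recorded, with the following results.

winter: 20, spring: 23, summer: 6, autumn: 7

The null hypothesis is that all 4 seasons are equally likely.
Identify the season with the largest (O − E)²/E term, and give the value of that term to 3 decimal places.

spring, 5.786

Under H₀ each category has probability 1/4, so each expected count is 56/4 = 14.
χ² = (20−14)²/14 + (23−14)²/14 + (6−14)²/14 + (7−14)²/14
   = 2.5714 + 5.7857 + 4.5714 + 3.5000
The largest term is for spring: 5.786.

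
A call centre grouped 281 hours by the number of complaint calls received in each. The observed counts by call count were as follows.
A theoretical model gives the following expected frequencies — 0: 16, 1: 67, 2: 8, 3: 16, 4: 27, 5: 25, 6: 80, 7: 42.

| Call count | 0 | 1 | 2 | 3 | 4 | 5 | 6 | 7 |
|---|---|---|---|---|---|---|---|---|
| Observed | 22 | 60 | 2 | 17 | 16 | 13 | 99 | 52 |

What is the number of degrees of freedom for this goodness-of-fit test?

7

There are k = 8 categories and no parameters were estimated from the data, so df = 8 − 1 = 7.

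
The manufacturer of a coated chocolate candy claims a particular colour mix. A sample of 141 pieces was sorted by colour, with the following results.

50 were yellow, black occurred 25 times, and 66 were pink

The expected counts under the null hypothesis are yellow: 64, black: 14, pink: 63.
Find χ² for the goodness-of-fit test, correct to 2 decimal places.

11.85

χ² = (50−64)²/64 + (25−14)²/14 + (66−63)²/63
   = 3.063 + 8.643 + 0.143
Sum = 11.85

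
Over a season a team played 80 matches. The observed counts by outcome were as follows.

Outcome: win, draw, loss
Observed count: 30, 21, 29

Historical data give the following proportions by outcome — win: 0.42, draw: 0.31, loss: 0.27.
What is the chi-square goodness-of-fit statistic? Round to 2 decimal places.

3.50

Expected counts E_i = n·p_i: 80×0.42 = 33.6, 80×0.31 = 24.8, 80×0.27 = 21.6.
win: (30 − 33.6)²/33.6 = 12.96/33.6 = 0.386
draw: (21 − 24.8)²/24.8 = 14.44/24.8 = 0.582
loss: (29 − 21.6)²/21.6 = 54.76/21.6 = 2.535
Sum = 3.50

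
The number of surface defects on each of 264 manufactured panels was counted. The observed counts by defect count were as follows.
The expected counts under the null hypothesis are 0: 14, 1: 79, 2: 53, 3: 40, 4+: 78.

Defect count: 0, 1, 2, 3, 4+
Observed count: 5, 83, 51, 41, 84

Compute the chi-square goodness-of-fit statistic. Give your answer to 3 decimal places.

6.550

χ² = (5−14)²/14 + (83−79)²/79 + (51−53)²/53 + (41−40)²/40 + (84−78)²/78
   = 5.7857 + 0.2025 + 0.0755 + 0.0250 + 0.4615
Sum = 6.550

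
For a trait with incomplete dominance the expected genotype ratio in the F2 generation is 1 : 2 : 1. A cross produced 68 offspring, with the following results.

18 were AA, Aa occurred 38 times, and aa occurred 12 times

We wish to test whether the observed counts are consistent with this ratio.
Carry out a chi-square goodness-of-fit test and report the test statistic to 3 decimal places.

2.000

Ratio total = 4. Expected counts: 68×1/4 = 17, 68×2/4 = 34, 68×1/4 = 17.
cat         O        E   (O−E)²/E
AA         18       17     0.0588
Aa         38       34     0.4706
aa         12       17     1.4706
Sum = 2.000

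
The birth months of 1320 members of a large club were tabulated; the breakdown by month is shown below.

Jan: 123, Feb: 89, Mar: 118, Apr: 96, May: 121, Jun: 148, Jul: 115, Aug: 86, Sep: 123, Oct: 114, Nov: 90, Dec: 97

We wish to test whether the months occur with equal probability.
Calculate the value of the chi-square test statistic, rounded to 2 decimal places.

Under H₀ each category has probability 1/12, so each expected count is 1320/12 = 110.
cat         O        E   (O−E)²/E
Jan       123      110      1.536
Feb        89      110      4.009
Mar       118      110      0.582
Apr        96      110      1.782
May       121      110      1.100
Jun       148      110     13.127
Jul       115      110      0.227
Aug        86      110      5.236
Sep       123      110      1.536
Oct       114      110      0.145
Nov        90      110      3.636
Dec        97      110      1.536
Sum = 34.45

34.45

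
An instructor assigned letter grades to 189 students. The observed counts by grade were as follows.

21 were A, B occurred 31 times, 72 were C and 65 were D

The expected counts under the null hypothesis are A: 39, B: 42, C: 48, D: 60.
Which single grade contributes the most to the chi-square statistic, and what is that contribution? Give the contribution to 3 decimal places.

χ² = (21−39)²/39 + (31−42)²/42 + (72−48)²/48 + (65−60)²/60
   = 8.3077 + 2.8810 + 12.0000 + 0.4167
The largest term is for C: 12.000.

C, 12.000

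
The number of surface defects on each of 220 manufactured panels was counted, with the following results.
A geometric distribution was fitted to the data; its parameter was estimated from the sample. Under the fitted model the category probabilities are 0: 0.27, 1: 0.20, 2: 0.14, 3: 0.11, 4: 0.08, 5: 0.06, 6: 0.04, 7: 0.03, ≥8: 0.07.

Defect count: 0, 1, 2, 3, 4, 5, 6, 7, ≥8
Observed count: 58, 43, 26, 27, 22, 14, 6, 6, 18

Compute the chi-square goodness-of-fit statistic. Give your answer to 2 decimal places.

3.66

Expected counts E_i = n·p_i: 220×0.27 = 59.4, 220×0.20 = 44, 220×0.14 = 30.8, 220×0.11 = 24.2, 220×0.08 = 17.6, 220×0.06 = 13.2, 220×0.04 = 8.8, 220×0.03 = 6.6, 220×0.07 = 15.4.
0: (58 − 59.4)²/59.4 = 1.96/59.4 = 0.033
1: (43 − 44)²/44 = 1/44 = 0.023
2: (26 − 30.8)²/30.8 = 23.04/30.8 = 0.748
3: (27 − 24.2)²/24.2 = 7.84/24.2 = 0.324
4: (22 − 17.6)²/17.6 = 19.36/17.6 = 1.100
5: (14 − 13.2)²/13.2 = 0.64/13.2 = 0.048
6: (6 − 8.8)²/8.8 = 7.84/8.8 = 0.891
7: (6 − 6.6)²/6.6 = 0.36/6.6 = 0.055
≥8: (18 − 15.4)²/15.4 = 6.76/15.4 = 0.439
Sum = 3.66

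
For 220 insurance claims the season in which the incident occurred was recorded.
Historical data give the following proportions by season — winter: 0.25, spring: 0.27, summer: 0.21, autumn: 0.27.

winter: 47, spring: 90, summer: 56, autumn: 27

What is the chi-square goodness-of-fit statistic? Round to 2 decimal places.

Expected counts E_i = n·p_i: 220×0.25 = 55, 220×0.27 = 59.4, 220×0.21 = 46.2, 220×0.27 = 59.4.
winter: (47 − 55)²/55 = 64/55 = 1.164
spring: (90 − 59.4)²/59.4 = 936.36/59.4 = 15.764
summer: (56 − 46.2)²/46.2 = 96.04/46.2 = 2.079
autumn: (27 − 59.4)²/59.4 = 1049.76/59.4 = 17.673
Sum = 36.68

36.68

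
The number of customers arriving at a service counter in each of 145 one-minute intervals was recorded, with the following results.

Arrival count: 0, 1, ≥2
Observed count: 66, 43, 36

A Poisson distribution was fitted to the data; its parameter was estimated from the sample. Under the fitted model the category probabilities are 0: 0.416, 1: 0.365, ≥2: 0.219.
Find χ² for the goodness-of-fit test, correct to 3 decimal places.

2.964

Expected counts E_i = n·p_i: 145×0.416 = 60.32, 145×0.365 = 52.925, 145×0.219 = 31.755.
χ² = (66−60.32)²/60.32 + (43−52.925)²/52.925 + (36−31.755)²/31.755
   = 0.5349 + 1.8612 + 0.5675
Sum = 2.964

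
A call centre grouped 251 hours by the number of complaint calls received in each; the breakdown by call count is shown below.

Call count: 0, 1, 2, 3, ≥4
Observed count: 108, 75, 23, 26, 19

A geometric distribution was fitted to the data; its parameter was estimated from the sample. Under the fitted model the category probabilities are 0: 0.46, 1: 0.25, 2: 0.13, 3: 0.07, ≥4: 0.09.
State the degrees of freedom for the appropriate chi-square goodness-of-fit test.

There are k = 5 categories and 1 parameter estimated from the data, so df = 5 − 1 − 1 = 3.

3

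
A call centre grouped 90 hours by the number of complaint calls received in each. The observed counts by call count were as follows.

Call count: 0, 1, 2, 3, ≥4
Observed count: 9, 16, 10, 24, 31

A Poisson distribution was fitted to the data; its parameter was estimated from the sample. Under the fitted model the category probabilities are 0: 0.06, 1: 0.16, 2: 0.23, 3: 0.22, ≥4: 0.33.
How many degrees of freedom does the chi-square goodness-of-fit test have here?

There are k = 5 categories and 1 parameter estimated from the data, so df = 5 − 1 − 1 = 3.

3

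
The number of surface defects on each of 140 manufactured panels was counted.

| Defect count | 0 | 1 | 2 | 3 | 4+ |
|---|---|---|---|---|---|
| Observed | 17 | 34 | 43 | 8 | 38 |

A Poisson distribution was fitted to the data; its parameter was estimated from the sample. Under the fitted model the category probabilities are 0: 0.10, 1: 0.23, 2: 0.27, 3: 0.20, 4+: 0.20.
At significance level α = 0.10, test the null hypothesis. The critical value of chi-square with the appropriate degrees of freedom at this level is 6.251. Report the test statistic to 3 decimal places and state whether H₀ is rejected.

Expected counts E_i = n·p_i: 140×0.10 = 14, 140×0.23 = 32.2, 140×0.27 = 37.8, 140×0.20 = 28, 140×0.20 = 28.
χ² = (17−14)²/14 + (34−32.2)²/32.2 + (43−37.8)²/37.8 + (8−28)²/28 + (38−28)²/28
   = 0.6429 + 0.1006 + 0.7153 + 14.2857 + 3.5714
Sum = 19.316
df = 3. Since 19.316 > 6.251, we reject H₀.

19.316; reject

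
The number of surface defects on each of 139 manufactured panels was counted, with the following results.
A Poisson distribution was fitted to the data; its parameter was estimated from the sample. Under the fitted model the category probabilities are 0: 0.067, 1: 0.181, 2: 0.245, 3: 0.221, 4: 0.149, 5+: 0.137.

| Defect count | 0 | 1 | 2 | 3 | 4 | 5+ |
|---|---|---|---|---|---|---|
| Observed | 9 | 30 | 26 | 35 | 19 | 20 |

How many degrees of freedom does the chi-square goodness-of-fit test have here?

4

There are k = 6 categories and 1 parameter estimated from the data, so df = 6 − 1 − 1 = 4.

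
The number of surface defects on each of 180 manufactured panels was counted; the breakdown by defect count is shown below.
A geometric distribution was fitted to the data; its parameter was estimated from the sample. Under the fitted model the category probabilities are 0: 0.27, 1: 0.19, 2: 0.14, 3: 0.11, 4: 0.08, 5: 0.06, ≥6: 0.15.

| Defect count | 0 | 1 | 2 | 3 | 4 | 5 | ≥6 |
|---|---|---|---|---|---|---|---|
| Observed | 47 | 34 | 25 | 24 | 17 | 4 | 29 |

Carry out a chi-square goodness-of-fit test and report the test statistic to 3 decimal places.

Expected counts E_i = n·p_i: 180×0.27 = 48.6, 180×0.19 = 34.2, 180×0.14 = 25.2, 180×0.11 = 19.8, 180×0.08 = 14.4, 180×0.06 = 10.8, 180×0.15 = 27.
χ² = (47−48.6)²/48.6 + (34−34.2)²/34.2 + (25−25.2)²/25.2 + (24−19.8)²/19.8 + (17−14.4)²/14.4 + (4−10.8)²/10.8 + (29−27)²/27
   = 0.0527 + 0.0012 + 0.0016 + 0.8909 + 0.4694 + 4.2815 + 0.1481
Sum = 5.845

5.845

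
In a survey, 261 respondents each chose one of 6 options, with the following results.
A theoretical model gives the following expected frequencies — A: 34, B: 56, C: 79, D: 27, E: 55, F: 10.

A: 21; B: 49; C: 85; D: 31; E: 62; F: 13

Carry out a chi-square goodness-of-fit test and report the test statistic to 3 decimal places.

cat         O        E   (O−E)²/E
A          21       34     4.9706
B          49       56     0.8750
C          85       79     0.4557
D          31       27     0.5926
E          62       55     0.8909
F          13       10     0.9000
Sum = 8.685

8.685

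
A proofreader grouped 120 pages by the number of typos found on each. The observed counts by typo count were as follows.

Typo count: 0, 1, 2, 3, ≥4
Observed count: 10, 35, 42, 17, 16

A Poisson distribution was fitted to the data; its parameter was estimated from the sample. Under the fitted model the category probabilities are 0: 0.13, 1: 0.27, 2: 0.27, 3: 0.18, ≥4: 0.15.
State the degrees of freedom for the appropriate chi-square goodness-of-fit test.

There are k = 5 categories and 1 parameter estimated from the data, so df = 5 − 1 − 1 = 3.

3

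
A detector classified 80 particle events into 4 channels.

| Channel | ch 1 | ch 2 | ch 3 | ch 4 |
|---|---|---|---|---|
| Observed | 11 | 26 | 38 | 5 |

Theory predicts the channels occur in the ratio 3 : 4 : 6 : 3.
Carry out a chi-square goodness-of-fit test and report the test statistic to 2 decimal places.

11.67

Ratio total = 16. Expected counts: 80×3/16 = 15, 80×4/16 = 20, 80×6/16 = 30, 80×3/16 = 15.
ch 1: (11 − 15)²/15 = 16/15 = 1.067
ch 2: (26 − 20)²/20 = 36/20 = 1.800
ch 3: (38 − 30)²/30 = 64/30 = 2.133
ch 4: (5 − 15)²/15 = 100/15 = 6.667
Sum = 11.67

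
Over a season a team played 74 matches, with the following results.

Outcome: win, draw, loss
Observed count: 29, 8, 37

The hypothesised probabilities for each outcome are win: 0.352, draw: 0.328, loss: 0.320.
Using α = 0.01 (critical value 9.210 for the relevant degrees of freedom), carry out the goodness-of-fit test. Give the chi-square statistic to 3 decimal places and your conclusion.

Expected counts E_i = n·p_i: 74×0.352 = 26.048, 74×0.328 = 24.272, 74×0.320 = 23.68.
win: (29 − 26.048)²/26.048 = 8.714304/26.048 = 0.3345
draw: (8 − 24.272)²/24.272 = 264.777984/24.272 = 10.9088
loss: (37 − 23.68)²/23.68 = 177.4224/23.68 = 7.4925
Sum = 18.736
df = 2. Since 18.736 > 9.210, we reject H₀.

18.736; reject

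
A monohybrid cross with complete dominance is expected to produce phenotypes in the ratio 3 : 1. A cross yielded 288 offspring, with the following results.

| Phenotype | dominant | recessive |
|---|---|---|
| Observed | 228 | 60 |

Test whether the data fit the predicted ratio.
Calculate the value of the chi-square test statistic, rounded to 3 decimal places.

Ratio total = 4. Expected counts: 288×3/4 = 216, 288×1/4 = 72.
dominant: (228 − 216)²/216 = 144/216 = 0.6667
recessive: (60 − 72)²/72 = 144/72 = 2.0000
Sum = 2.667

2.667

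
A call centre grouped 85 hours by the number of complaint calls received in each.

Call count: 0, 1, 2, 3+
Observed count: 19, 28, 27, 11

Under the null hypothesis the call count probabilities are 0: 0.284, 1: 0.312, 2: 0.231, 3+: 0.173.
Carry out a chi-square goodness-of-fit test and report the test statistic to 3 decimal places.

4.873

Expected counts E_i = n·p_i: 85×0.284 = 24.14, 85×0.312 = 26.52, 85×0.231 = 19.635, 85×0.173 = 14.705.
0: (19 − 24.14)²/24.14 = 26.4196/24.14 = 1.0944
1: (28 − 26.52)²/26.52 = 2.1904/26.52 = 0.0826
2: (27 − 19.635)²/19.635 = 54.243225/19.635 = 2.7626
3+: (11 − 14.705)²/14.705 = 13.727025/14.705 = 0.9335
Sum = 4.873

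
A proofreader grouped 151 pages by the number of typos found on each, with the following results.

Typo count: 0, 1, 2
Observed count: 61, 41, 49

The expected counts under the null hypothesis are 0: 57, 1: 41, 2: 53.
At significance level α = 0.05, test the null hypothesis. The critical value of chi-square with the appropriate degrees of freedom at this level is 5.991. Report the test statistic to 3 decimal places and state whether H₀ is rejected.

0.583; do not reject

0: (61 − 57)²/57 = 16/57 = 0.2807
1: (41 − 41)²/41 = 0/41 = 0.0000
2: (49 − 53)²/53 = 16/53 = 0.3019
Sum = 0.583
df = 2. Since 0.583 < 5.991, we do not reject H₀.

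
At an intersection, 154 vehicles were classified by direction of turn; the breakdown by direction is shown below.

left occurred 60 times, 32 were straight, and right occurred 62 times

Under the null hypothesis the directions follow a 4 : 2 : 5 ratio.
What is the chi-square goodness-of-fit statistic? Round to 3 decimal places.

Ratio total = 11. Expected counts: 154×4/11 = 56, 154×2/11 = 28, 154×5/11 = 70.
left: (60 − 56)²/56 = 16/56 = 0.2857
straight: (32 − 28)²/28 = 16/28 = 0.5714
right: (62 − 70)²/70 = 64/70 = 0.9143
Sum = 1.771

1.771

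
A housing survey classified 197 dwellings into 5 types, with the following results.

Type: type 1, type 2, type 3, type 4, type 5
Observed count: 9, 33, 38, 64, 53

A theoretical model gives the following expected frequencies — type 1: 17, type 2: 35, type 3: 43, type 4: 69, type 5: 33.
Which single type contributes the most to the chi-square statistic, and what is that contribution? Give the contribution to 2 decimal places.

type 1: (9 − 17)²/17 = 64/17 = 3.765
type 2: (33 − 35)²/35 = 4/35 = 0.114
type 3: (38 − 43)²/43 = 25/43 = 0.581
type 4: (64 − 69)²/69 = 25/69 = 0.362
type 5: (53 − 33)²/33 = 400/33 = 12.121
The largest term is for type 5: 12.12.

type 5, 12.12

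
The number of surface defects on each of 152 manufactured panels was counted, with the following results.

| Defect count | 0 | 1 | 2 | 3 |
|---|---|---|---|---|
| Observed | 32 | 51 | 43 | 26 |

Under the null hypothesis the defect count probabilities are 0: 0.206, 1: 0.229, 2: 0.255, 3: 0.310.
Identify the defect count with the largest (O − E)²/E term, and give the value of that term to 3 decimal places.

Expected counts E_i = n·p_i: 152×0.206 = 31.312, 152×0.229 = 34.808, 152×0.255 = 38.76, 152×0.310 = 47.12.
cat         O        E   (O−E)²/E
0          32   31.312     0.0151
1          51   34.808     7.5322
2          43    38.76     0.4638
3          26    47.12     9.4663
The largest term is for 3: 9.466.

3, 9.466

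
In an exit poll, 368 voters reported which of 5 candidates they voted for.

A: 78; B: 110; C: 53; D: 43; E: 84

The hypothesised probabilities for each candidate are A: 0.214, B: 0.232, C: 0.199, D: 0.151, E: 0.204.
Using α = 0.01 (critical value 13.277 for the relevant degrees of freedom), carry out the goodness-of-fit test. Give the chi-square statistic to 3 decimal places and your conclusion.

Expected counts E_i = n·p_i: 368×0.214 = 78.752, 368×0.232 = 85.376, 368×0.199 = 73.232, 368×0.151 = 55.568, 368×0.204 = 75.072.
cat         O        E   (O−E)²/E
A          78   78.752     0.0072
B         110   85.376     7.1020
C          53   73.232     5.5895
D          43   55.568     2.8425
E          84   75.072     1.0618
Sum = 16.603
df = 4. Since 16.603 > 13.277, we reject H₀.

16.603; reject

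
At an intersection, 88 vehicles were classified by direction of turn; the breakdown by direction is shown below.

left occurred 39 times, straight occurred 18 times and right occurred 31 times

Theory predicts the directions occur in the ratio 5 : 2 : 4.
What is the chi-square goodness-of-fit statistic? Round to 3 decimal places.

0.306

Ratio total = 11. Expected counts: 88×5/11 = 40, 88×2/11 = 16, 88×4/11 = 32.
cat           O        E   (O−E)²/E
left         39       40     0.0250
straight     18       16     0.2500
right        31       32     0.0313
Sum = 0.306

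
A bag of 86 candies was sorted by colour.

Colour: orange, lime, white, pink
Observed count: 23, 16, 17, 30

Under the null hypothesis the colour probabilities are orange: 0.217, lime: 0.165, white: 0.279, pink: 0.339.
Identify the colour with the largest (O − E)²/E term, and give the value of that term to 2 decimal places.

white, 2.04

Expected counts E_i = n·p_i: 86×0.217 = 18.662, 86×0.165 = 14.19, 86×0.279 = 23.994, 86×0.339 = 29.154.
cat         O        E   (O−E)²/E
orange     23   18.662      1.008
lime       16    14.19      0.231
white      17   23.994      2.039
pink       30   29.154      0.025
The largest term is for white: 2.04.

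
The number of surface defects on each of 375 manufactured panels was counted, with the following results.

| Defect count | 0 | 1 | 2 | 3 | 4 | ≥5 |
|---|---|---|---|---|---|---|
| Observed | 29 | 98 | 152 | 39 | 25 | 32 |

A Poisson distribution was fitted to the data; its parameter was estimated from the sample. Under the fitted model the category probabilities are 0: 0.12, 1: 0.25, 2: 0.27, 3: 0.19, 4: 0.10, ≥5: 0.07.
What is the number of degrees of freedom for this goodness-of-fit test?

4

There are k = 6 categories and 1 parameter estimated from the data, so df = 6 − 1 − 1 = 4.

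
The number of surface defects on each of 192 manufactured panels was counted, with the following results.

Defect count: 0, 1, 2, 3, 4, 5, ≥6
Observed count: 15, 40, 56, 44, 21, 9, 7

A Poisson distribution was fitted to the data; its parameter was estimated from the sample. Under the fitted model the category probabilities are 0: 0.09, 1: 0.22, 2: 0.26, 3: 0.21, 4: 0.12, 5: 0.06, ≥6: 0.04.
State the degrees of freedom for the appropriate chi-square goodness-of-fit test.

There are k = 7 categories and 1 parameter estimated from the data, so df = 7 − 1 − 1 = 5.

5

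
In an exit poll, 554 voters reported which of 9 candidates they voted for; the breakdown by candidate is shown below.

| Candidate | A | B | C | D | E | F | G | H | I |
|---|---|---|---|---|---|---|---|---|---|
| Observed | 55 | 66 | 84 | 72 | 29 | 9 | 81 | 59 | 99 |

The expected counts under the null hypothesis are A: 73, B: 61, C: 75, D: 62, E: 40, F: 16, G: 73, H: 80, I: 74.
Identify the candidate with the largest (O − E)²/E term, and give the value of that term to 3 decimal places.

cat         O        E   (O−E)²/E
A          55       73     4.4384
B          66       61     0.4098
C          84       75     1.0800
D          72       62     1.6129
E          29       40     3.0250
F           9       16     3.0625
G          81       73     0.8767
H          59       80     5.5125
I          99       74     8.4459
The largest term is for I: 8.446.

I, 8.446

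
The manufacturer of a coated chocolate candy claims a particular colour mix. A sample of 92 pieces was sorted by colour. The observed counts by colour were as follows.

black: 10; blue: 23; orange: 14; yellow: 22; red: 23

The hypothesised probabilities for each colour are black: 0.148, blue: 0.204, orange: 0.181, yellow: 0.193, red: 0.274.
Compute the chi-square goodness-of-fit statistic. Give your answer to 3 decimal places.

3.545

Expected counts E_i = n·p_i: 92×0.148 = 13.616, 92×0.204 = 18.768, 92×0.181 = 16.652, 92×0.193 = 17.756, 92×0.274 = 25.208.
χ² = (10−13.616)²/13.616 + (23−18.768)²/18.768 + (14−16.652)²/16.652 + (22−17.756)²/17.756 + (23−25.208)²/25.208
   = 0.9603 + 0.9543 + 0.4224 + 1.0144 + 0.1934
Sum = 3.545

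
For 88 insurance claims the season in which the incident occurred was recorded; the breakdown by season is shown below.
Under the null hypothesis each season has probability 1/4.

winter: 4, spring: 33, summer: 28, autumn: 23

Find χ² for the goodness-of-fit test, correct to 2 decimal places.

Expected count for each of the 4 categories: 88/4 = 22.
cat         O        E   (O−E)²/E
winter      4       22     14.727
spring     33       22      5.500
summer     28       22      1.636
autumn     23       22      0.045
Sum = 21.91

21.91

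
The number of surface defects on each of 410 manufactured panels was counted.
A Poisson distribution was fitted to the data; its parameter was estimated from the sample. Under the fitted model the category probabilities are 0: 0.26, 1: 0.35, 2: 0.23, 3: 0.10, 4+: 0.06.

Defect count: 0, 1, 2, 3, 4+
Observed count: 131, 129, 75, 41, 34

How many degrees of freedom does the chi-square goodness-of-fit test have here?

There are k = 5 categories and 1 parameter estimated from the data, so df = 5 − 1 − 1 = 3.

3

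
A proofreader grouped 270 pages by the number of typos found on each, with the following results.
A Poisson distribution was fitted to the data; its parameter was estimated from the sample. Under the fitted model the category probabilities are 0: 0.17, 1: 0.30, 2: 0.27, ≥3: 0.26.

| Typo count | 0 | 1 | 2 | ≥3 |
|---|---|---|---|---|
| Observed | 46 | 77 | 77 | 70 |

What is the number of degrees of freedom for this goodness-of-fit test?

There are k = 4 categories and 1 parameter estimated from the data, so df = 4 − 1 − 1 = 2.

2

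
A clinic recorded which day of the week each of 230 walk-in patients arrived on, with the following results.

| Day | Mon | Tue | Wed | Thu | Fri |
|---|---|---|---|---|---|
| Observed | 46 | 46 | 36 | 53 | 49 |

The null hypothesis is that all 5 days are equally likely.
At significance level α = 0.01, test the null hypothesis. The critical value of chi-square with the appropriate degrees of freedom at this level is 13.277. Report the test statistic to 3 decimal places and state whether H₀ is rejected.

Under H₀ each category has probability 1/5, so each expected count is 230/5 = 46.
cat         O        E   (O−E)²/E
Mon        46       46     0.0000
Tue        46       46     0.0000
Wed        36       46     2.1739
Thu        53       46     1.0652
Fri        49       46     0.1957
Sum = 3.435
df = 4. Since 3.435 < 13.277, we do not reject H₀.

3.435; do not reject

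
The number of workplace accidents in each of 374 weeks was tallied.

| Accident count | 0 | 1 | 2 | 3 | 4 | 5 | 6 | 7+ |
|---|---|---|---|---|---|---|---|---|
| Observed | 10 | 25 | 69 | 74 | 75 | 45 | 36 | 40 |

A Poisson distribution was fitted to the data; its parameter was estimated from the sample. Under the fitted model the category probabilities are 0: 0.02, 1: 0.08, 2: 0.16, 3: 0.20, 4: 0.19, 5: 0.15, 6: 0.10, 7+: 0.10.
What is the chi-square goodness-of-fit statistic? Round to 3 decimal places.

5.717

Expected counts E_i = n·p_i: 374×0.02 = 7.48, 374×0.08 = 29.92, 374×0.16 = 59.84, 374×0.20 = 74.8, 374×0.19 = 71.06, 374×0.15 = 56.1, 374×0.10 = 37.4, 374×0.10 = 37.4.
0: (10 − 7.48)²/7.48 = 6.3504/7.48 = 0.8490
1: (25 − 29.92)²/29.92 = 24.2064/29.92 = 0.8090
2: (69 − 59.84)²/59.84 = 83.9056/59.84 = 1.4022
3: (74 − 74.8)²/74.8 = 0.64/74.8 = 0.0086
4: (75 − 71.06)²/71.06 = 15.5236/71.06 = 0.2185
5: (45 − 56.1)²/56.1 = 123.21/56.1 = 2.1963
6: (36 − 37.4)²/37.4 = 1.96/37.4 = 0.0524
7+: (40 − 37.4)²/37.4 = 6.76/37.4 = 0.1807
Sum = 5.717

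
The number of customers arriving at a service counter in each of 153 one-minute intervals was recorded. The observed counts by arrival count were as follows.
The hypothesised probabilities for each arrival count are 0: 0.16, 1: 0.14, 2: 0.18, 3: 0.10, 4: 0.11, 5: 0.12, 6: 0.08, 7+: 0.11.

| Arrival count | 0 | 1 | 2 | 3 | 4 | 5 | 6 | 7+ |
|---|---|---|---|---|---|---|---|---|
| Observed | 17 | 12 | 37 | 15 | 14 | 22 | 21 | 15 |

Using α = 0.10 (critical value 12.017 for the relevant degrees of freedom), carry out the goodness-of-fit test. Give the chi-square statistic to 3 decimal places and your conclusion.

17.350; reject

Expected counts E_i = n·p_i: 153×0.16 = 24.48, 153×0.14 = 21.42, 153×0.18 = 27.54, 153×0.10 = 15.3, 153×0.11 = 16.83, 153×0.12 = 18.36, 153×0.08 = 12.24, 153×0.11 = 16.83.
χ² = (17−24.48)²/24.48 + (12−21.42)²/21.42 + (37−27.54)²/27.54 + (15−15.3)²/15.3 + (14−16.83)²/16.83 + (22−18.36)²/18.36 + (21−12.24)²/12.24 + (15−16.83)²/16.83
   = 2.2856 + 4.1427 + 3.2495 + 0.0059 + 0.4759 + 0.7217 + 6.2694 + 0.1990
Sum = 17.350
df = 7. Since 17.350 > 12.017, we reject H₀.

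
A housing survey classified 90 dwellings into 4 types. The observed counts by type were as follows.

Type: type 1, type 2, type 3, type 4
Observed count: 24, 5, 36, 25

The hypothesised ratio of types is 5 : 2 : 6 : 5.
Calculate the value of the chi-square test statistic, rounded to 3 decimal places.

3.740

Ratio total = 18. Expected counts: 90×5/18 = 25, 90×2/18 = 10, 90×6/18 = 30, 90×5/18 = 25.
χ² = (24−25)²/25 + (5−10)²/10 + (36−30)²/30 + (25−25)²/25
   = 0.0400 + 2.5000 + 1.2000 + 0.0000
Sum = 3.740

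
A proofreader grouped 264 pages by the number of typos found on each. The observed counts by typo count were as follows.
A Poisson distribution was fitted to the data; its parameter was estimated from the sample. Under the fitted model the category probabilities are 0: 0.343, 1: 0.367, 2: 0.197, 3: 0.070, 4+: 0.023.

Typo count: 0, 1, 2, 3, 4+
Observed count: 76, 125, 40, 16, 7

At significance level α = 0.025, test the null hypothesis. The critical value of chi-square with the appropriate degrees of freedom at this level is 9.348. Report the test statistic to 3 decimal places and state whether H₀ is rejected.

13.742; reject

Expected counts E_i = n·p_i: 264×0.343 = 90.552, 264×0.367 = 96.888, 264×0.197 = 52.008, 264×0.070 = 18.48, 264×0.023 = 6.072.
0: (76 − 90.552)²/90.552 = 211.760704/90.552 = 2.3386
1: (125 − 96.888)²/96.888 = 790.284544/96.888 = 8.1567
2: (40 − 52.008)²/52.008 = 144.192064/52.008 = 2.7725
3: (16 − 18.48)²/18.48 = 6.1504/18.48 = 0.3328
4+: (7 − 6.072)²/6.072 = 0.861184/6.072 = 0.1418
Sum = 13.742
df = 3. Since 13.742 > 9.348, we reject H₀.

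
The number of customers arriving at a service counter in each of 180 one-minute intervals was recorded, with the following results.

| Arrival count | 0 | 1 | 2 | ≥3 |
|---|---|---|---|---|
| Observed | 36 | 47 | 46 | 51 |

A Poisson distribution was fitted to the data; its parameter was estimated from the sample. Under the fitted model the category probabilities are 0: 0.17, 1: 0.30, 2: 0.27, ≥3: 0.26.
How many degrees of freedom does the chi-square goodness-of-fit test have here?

2

There are k = 4 categories and 1 parameter estimated from the data, so df = 4 − 1 − 1 = 2.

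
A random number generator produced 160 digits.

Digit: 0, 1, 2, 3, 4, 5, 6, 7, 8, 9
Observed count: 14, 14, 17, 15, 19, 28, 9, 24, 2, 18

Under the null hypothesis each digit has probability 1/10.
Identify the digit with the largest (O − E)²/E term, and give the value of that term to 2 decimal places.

Expected count for each of the 10 categories: 160/10 = 16.
cat         O        E   (O−E)²/E
0          14       16      0.250
1          14       16      0.250
2          17       16      0.063
3          15       16      0.063
4          19       16      0.563
5          28       16      9.000
6           9       16      3.063
7          24       16      4.000
8           2       16     12.250
9          18       16      0.250
The largest term is for 8: 12.25.

8, 12.25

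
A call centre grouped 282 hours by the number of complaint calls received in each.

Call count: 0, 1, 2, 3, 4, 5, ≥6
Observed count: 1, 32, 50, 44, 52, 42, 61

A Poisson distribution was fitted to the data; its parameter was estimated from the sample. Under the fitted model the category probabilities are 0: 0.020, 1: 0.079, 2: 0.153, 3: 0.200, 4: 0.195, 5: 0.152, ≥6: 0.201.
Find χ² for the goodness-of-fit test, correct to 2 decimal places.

12.38

Expected counts E_i = n·p_i: 282×0.020 = 5.64, 282×0.079 = 22.278, 282×0.153 = 43.146, 282×0.200 = 56.4, 282×0.195 = 54.99, 282×0.152 = 42.864, 282×0.201 = 56.682.
χ² = (1−5.64)²/5.64 + (32−22.278)²/22.278 + (50−43.146)²/43.146 + (44−56.4)²/56.4 + (52−54.99)²/54.99 + (42−42.864)²/42.864 + (61−56.682)²/56.682
   = 3.817 + 4.243 + 1.089 + 2.726 + 0.163 + 0.017 + 0.329
Sum = 12.38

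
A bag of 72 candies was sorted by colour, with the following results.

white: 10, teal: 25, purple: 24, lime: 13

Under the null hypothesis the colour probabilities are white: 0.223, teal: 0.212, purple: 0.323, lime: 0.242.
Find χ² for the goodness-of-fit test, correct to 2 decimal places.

9.64

Expected counts E_i = n·p_i: 72×0.223 = 16.056, 72×0.212 = 15.264, 72×0.323 = 23.256, 72×0.242 = 17.424.
χ² = (10−16.056)²/16.056 + (25−15.264)²/15.264 + (24−23.256)²/23.256 + (13−17.424)²/17.424
   = 2.284 + 6.210 + 0.024 + 1.123
Sum = 9.64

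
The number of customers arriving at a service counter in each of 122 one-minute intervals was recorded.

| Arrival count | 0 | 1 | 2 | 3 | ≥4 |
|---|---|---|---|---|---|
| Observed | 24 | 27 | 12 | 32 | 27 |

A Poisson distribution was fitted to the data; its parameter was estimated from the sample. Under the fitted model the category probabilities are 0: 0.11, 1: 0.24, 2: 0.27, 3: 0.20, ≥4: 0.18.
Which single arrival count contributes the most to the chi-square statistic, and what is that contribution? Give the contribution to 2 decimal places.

2, 13.31

Expected counts E_i = n·p_i: 122×0.11 = 13.42, 122×0.24 = 29.28, 122×0.27 = 32.94, 122×0.20 = 24.4, 122×0.18 = 21.96.
cat         O        E   (O−E)²/E
0          24    13.42      8.341
1          27    29.28      0.178
2          12    32.94     13.312
3          32     24.4      2.367
≥4         27    21.96      1.157
The largest term is for 2: 13.31.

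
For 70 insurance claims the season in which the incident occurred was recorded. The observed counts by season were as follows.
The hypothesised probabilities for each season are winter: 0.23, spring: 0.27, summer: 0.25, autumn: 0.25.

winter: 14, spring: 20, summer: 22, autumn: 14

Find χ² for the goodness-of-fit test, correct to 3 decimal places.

Expected counts E_i = n·p_i: 70×0.23 = 16.1, 70×0.27 = 18.9, 70×0.25 = 17.5, 70×0.25 = 17.5.
winter: (14 − 16.1)²/16.1 = 4.41/16.1 = 0.2739
spring: (20 − 18.9)²/18.9 = 1.21/18.9 = 0.0640
summer: (22 − 17.5)²/17.5 = 20.25/17.5 = 1.1571
autumn: (14 − 17.5)²/17.5 = 12.25/17.5 = 0.7000
Sum = 2.195

2.195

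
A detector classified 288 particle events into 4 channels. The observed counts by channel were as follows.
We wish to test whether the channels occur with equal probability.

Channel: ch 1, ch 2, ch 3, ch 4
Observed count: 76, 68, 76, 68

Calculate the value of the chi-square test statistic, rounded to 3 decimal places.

0.889

Expected count for each of the 4 categories: 288/4 = 72.
cat         O        E   (O−E)²/E
ch 1       76       72     0.2222
ch 2       68       72     0.2222
ch 3       76       72     0.2222
ch 4       68       72     0.2222
Sum = 0.889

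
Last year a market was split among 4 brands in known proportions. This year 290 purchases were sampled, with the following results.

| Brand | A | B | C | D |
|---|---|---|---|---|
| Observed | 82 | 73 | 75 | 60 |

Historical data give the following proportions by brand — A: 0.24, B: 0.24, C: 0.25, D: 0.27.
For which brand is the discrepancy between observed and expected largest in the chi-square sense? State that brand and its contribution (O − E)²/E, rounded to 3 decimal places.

D, 4.277

Expected counts E_i = n·p_i: 290×0.24 = 69.6, 290×0.24 = 69.6, 290×0.25 = 72.5, 290×0.27 = 78.3.
cat         O        E   (O−E)²/E
A          82     69.6     2.2092
B          73     69.6     0.1661
C          75     72.5     0.0862
D          60     78.3     4.2770
The largest term is for D: 4.277.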